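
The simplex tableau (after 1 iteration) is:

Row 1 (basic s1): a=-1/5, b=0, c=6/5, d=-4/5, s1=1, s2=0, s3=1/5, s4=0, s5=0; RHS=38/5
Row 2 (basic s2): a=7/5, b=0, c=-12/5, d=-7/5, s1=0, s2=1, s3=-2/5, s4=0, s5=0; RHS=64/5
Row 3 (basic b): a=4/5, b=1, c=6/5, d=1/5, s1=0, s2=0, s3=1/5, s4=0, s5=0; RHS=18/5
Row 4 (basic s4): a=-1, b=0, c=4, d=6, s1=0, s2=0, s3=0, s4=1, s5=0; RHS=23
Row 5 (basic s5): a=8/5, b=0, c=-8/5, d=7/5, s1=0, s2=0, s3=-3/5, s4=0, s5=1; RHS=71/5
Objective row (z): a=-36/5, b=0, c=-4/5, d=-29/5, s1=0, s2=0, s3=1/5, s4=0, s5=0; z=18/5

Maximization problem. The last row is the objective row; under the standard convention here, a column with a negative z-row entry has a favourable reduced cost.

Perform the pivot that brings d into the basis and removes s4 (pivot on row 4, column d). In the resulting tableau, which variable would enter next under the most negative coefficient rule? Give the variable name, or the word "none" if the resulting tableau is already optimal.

a

Pivot element 6. New z-row = old z-row − (-29/5)·(row 4/6).
Updated z-row coefficients: a: -49/6, b: 0, c: 46/15, d: 0, s1: 0, s2: 0, s3: 1/5, s4: 29/30, s5: 0.
The most negative is -49/6 in column a, so a would enter next.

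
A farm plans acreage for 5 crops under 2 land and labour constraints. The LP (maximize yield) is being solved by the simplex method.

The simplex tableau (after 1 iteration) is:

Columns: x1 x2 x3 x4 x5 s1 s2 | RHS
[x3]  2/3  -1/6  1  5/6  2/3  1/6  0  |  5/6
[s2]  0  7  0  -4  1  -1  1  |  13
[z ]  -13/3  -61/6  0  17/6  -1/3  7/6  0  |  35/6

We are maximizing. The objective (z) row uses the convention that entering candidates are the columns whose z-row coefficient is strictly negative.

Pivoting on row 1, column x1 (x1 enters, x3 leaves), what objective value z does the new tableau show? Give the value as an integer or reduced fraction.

Minimum ratio for x1: (5/6)/(2/3) = 5/4.
z changes by −(z-row coeff of x1)·ratio = −(-13/3)·(5/4) = 65/12.
New z = 35/6 + (65/12) = 45/4.

45/4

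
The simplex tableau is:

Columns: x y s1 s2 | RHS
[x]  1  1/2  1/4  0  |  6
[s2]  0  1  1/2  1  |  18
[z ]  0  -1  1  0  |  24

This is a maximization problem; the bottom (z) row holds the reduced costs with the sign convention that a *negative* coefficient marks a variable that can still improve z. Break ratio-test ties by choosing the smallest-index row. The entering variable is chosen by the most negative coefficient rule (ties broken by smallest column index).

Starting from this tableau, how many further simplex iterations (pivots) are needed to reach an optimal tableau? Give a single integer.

pivot: y in, x out → z = 36
No improving column remains; optimal.

1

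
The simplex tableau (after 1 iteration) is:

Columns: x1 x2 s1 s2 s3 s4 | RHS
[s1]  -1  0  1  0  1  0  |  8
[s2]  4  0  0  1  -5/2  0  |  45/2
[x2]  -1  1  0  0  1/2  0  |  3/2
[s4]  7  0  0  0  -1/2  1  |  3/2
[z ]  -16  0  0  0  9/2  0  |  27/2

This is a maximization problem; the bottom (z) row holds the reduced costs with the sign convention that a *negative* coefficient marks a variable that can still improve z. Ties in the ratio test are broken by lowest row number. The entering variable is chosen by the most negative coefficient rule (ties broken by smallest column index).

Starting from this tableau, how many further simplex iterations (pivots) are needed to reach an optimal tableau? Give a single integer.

pivot: x1 in, s4 out → z = 237/14
No improving column remains; optimal.

1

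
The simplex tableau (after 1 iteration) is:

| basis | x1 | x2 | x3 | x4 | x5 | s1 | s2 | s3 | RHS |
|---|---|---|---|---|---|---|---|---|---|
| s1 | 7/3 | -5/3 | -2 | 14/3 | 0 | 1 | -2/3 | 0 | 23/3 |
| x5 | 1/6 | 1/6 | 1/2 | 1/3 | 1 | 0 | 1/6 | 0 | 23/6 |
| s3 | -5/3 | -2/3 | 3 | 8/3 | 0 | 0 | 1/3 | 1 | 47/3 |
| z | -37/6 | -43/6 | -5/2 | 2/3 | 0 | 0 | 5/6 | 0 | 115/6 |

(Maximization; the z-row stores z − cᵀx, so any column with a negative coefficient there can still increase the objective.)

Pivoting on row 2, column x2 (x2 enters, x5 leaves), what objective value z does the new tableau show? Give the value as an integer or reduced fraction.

184

Minimum ratio for x2: (23/6)/(1/6) = 23.
z changes by −(z-row coeff of x2)·ratio = −(-43/6)·23 = 989/6.
New z = 115/6 + (989/6) = 184.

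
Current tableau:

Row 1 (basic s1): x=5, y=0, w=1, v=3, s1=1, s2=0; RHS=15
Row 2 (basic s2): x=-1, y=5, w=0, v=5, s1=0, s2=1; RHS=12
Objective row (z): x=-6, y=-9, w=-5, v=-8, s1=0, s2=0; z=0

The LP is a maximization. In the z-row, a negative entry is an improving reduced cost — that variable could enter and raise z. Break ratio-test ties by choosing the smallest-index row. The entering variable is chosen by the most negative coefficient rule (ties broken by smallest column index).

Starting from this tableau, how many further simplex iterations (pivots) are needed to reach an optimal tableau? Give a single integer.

3

pivot: y in, s2 out → z = 108/5
pivot: x in, s1 out → z = 45
pivot: w in, x out → z = 483/5
No improving column remains; optimal.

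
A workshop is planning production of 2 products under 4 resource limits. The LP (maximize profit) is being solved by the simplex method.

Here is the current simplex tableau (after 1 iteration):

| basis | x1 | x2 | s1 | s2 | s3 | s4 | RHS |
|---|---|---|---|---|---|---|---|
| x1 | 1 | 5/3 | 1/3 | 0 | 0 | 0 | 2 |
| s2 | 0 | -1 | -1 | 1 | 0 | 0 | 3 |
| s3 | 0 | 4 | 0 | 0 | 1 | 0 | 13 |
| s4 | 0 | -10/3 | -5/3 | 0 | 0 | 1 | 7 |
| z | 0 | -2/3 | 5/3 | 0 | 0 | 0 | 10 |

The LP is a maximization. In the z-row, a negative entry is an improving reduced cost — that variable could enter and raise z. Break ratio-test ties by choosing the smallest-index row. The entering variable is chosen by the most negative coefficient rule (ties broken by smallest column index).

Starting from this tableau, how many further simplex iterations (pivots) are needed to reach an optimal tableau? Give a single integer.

pivot: x2 in, x1 out → z = 54/5
No improving column remains; optimal.

1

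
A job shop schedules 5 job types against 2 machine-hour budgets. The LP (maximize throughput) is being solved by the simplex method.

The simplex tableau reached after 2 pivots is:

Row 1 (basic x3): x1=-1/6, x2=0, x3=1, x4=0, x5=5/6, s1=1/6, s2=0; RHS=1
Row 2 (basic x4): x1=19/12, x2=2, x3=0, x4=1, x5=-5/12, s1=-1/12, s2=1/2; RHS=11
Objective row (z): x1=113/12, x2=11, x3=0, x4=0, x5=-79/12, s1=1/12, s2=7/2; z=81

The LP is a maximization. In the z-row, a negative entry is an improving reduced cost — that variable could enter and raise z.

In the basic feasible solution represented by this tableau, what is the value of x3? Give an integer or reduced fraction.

1

x3 is basic (row 1); its value is the RHS of that row: 1.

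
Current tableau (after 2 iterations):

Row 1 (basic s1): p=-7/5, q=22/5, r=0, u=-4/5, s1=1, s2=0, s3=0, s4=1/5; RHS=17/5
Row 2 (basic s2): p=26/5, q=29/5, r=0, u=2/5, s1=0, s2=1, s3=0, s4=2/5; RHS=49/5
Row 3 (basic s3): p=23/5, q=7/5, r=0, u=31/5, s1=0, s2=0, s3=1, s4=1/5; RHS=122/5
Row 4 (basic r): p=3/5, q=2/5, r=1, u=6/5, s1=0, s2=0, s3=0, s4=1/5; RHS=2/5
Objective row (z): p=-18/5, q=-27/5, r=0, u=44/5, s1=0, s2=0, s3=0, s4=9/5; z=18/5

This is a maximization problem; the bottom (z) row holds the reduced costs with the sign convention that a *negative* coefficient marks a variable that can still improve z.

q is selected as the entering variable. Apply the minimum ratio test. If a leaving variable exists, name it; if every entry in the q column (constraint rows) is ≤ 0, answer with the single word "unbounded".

s1

Ratios: row 1 (s1): (17/5)/(22/5) = 17/22; row 2 (s2): (49/5)/(29/5) = 49/29; row 3 (s3): (122/5)/(7/5) = 122/7; row 4 (r): (2/5)/(2/5) = 1.
Minimum ratio is in the s1 row, so s1 leaves.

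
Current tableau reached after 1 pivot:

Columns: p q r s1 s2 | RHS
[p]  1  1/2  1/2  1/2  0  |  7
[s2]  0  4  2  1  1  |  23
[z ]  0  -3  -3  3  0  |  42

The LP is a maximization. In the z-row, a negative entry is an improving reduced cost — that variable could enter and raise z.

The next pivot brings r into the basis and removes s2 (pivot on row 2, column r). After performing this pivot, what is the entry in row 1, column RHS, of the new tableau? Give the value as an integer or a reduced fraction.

5/4

Pivot element is row 2, column r: 2.
Normalize row 2: new (row 2, RHS) = 23/2 = 23/2.
row 1 ← row 1 − (1/2)·(new row 2): 7 − (1/2)·(23/2) = 5/4.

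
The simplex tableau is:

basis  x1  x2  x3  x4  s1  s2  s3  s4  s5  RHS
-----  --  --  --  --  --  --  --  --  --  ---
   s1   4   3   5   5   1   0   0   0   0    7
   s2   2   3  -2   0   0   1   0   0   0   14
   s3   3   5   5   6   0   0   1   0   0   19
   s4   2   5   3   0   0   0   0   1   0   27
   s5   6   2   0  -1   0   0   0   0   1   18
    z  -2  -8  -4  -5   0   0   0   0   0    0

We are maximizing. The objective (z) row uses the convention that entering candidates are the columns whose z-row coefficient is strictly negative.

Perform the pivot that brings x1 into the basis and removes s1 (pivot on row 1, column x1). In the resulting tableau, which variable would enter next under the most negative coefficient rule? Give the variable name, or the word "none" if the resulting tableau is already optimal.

x2

Pivot element 4. New z-row = old z-row − (-2)·(row 1/4).
Updated z-row coefficients: x1: 0, x2: -13/2, x3: -3/2, x4: -5/2, s1: 1/2, s2: 0, s3: 0, s4: 0, s5: 0.
The most negative is -13/2 in column x2, so x2 would enter next.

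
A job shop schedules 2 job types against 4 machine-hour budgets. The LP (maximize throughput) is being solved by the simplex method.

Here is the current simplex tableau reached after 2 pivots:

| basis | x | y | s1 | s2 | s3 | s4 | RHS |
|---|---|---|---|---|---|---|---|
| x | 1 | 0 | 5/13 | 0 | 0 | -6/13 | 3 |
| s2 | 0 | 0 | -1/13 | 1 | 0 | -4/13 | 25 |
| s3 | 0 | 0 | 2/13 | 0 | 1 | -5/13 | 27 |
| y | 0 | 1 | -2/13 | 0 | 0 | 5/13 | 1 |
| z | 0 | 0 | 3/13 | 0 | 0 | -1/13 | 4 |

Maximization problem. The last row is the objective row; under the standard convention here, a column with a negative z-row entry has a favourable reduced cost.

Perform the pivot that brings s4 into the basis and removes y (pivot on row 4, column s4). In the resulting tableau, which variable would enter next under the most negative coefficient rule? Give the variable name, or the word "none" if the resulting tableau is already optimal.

Pivot element 5/13. New z-row = old z-row − (-1/13)·(row 4/(5/13)).
Updated z-row coefficients: x: 0, y: 1/5, s1: 1/5, s2: 0, s3: 0, s4: 0.
No coefficient is strictly negative; the tableau after this pivot is optimal.

none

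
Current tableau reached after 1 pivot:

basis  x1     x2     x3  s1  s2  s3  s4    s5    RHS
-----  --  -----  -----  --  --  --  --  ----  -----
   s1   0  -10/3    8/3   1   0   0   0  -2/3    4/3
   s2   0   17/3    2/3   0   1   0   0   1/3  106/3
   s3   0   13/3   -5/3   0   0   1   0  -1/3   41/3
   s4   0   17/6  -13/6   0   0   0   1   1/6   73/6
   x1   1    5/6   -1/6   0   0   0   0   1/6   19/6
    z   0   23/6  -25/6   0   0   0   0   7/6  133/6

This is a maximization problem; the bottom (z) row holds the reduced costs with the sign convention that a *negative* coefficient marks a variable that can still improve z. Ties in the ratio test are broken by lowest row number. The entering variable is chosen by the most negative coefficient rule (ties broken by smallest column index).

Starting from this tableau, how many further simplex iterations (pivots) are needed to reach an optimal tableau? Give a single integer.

2

pivot: x3 in, s1 out → z = 97/4
pivot: x2 in, x1 out → z = 157/5
No improving column remains; optimal.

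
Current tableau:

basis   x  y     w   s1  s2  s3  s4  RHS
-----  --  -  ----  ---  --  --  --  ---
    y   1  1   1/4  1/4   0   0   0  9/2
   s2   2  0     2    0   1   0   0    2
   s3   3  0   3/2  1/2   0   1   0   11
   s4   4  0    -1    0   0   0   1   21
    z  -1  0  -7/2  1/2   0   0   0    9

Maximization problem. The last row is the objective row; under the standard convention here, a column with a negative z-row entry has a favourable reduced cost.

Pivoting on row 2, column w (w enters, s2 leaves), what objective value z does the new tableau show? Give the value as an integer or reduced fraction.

Minimum ratio for w: 2/2 = 1.
z changes by −(z-row coeff of w)·ratio = −(-7/2)·1 = 7/2.
New z = 9 + (7/2) = 25/2.

25/2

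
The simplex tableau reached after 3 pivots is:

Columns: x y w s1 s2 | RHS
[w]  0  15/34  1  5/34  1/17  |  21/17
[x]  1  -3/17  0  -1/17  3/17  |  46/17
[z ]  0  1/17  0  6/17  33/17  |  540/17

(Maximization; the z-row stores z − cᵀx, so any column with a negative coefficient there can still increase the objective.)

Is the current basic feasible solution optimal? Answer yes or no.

No objective-row coefficient is strictly negative, so no entering variable exists; the tableau is optimal.

yes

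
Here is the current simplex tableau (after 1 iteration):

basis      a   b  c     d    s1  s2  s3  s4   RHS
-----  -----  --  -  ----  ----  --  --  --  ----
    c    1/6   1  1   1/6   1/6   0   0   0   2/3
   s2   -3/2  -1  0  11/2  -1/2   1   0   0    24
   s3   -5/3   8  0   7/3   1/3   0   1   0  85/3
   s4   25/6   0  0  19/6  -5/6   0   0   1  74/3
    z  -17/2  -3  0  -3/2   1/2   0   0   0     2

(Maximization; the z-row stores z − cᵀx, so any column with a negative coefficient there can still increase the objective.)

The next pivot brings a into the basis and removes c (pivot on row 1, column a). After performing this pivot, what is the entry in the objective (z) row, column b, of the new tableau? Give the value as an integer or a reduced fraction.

48

Pivot element is row 1, column a: 1/6.
Normalize row 1: new (row 1, b) = 1/(1/6) = 6.
z-row ← z-row − (-17/2)·(new row 1): -3 − (-17/2)·6 = 48.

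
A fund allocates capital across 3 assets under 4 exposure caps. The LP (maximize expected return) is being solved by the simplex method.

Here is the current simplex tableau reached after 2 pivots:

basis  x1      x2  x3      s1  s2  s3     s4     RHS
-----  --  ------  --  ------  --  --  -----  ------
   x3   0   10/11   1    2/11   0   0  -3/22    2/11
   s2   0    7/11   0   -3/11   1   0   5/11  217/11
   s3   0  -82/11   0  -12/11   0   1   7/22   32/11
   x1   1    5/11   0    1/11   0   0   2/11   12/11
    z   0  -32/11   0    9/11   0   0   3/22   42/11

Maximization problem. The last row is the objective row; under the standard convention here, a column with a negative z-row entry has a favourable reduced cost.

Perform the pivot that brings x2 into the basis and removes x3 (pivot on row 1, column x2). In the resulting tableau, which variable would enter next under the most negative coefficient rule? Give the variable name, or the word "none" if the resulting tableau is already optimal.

s4

Pivot element 10/11. New z-row = old z-row − (-32/11)·(row 1/(10/11)).
Updated z-row coefficients: x1: 0, x2: 0, x3: 16/5, s1: 7/5, s2: 0, s3: 0, s4: -3/10.
The most negative is -3/10 in column s4, so s4 would enter next.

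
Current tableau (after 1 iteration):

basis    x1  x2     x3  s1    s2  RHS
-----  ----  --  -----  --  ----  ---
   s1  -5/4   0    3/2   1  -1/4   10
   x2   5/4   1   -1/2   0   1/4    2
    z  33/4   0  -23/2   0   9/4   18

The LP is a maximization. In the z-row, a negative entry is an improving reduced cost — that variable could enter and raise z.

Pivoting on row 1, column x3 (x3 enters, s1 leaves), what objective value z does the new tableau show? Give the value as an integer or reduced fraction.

Minimum ratio for x3: 10/(3/2) = 20/3.
z changes by −(z-row coeff of x3)·ratio = −(-23/2)·(20/3) = 230/3.
New z = 18 + (230/3) = 284/3.

284/3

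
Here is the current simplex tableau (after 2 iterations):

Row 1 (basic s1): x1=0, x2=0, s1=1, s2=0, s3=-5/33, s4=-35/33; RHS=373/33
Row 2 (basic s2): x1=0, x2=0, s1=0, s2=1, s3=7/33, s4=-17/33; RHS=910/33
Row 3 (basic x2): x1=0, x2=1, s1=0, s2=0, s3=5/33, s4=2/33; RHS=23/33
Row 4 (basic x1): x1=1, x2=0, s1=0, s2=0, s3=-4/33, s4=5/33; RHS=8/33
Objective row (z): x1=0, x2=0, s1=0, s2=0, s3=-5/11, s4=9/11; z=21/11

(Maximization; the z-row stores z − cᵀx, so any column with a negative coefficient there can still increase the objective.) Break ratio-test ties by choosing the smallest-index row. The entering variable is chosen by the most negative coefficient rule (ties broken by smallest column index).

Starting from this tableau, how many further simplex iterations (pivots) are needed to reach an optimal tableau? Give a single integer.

1

pivot: s3 in, x2 out → z = 4
No improving column remains; optimal.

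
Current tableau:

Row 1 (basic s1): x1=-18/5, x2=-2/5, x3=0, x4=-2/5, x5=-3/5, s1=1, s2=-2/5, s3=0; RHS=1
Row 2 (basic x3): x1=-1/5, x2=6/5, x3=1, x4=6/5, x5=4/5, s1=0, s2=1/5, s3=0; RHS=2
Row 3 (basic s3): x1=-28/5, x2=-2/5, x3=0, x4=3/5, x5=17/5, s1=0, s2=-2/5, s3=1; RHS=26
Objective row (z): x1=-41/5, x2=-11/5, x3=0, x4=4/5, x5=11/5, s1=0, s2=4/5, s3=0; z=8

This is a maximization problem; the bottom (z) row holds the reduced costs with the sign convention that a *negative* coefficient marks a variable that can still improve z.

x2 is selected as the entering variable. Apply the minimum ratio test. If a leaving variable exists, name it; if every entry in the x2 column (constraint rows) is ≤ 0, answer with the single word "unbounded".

x3

Ratios: row 1 (s1): entry -2/5 ≤ 0, skip; row 2 (x3): 2/(6/5) = 5/3; row 3 (s3): entry -2/5 ≤ 0, skip.
Minimum ratio is in the x3 row, so x3 leaves.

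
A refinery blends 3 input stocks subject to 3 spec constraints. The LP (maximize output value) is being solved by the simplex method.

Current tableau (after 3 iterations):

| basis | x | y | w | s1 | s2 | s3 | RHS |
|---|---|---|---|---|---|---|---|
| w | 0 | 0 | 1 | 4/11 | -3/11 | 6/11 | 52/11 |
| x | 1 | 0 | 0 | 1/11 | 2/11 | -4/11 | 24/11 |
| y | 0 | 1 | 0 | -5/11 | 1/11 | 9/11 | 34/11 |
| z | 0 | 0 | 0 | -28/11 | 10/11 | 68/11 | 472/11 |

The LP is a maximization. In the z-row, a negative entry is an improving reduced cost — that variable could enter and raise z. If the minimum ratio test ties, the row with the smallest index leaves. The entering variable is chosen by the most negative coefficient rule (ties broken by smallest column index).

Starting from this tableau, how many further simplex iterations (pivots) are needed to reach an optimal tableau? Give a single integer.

2

pivot: s1 in, w out → z = 76
pivot: s2 in, x out → z = 80
No improving column remains; optimal.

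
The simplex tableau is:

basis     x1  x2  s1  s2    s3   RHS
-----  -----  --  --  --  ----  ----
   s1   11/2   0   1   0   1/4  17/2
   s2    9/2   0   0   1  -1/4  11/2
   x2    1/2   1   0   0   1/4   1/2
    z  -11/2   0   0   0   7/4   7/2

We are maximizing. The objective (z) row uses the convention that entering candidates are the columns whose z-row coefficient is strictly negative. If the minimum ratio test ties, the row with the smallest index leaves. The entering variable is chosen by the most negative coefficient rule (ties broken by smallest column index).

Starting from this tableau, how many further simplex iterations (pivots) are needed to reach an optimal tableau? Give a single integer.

pivot: x1 in, x2 out → z = 9
No improving column remains; optimal.

1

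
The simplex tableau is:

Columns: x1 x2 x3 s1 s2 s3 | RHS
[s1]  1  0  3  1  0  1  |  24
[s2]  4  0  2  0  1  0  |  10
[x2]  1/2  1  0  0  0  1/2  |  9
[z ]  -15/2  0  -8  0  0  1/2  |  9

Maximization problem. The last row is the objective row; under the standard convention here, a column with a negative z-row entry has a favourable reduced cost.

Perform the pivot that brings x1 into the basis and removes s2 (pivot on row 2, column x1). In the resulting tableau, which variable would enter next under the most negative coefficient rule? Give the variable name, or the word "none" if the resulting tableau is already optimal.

x3

Pivot element 4. New z-row = old z-row − (-15/2)·(row 2/4).
Updated z-row coefficients: x1: 0, x2: 0, x3: -17/4, s1: 0, s2: 15/8, s3: 1/2.
The most negative is -17/4 in column x3, so x3 would enter next.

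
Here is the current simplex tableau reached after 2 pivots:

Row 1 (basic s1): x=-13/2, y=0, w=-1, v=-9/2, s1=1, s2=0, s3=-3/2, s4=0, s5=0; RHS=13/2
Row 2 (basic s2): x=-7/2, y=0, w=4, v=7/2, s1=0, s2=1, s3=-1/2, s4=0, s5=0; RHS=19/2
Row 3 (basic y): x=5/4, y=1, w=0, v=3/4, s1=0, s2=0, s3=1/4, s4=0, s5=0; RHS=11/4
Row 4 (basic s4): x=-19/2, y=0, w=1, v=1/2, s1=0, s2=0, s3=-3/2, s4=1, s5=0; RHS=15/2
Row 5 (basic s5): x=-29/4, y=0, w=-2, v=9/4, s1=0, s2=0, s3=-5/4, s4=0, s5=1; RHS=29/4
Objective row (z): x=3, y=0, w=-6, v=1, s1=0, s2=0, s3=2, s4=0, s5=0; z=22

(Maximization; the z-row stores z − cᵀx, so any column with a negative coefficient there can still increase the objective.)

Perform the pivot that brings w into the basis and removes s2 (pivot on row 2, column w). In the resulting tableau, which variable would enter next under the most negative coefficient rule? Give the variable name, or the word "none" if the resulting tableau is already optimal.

x

Pivot element 4. New z-row = old z-row − (-6)·(row 2/4).
Updated z-row coefficients: x: -9/4, y: 0, w: 0, v: 25/4, s1: 0, s2: 3/2, s3: 5/4, s4: 0, s5: 0.
The most negative is -9/4 in column x, so x would enter next.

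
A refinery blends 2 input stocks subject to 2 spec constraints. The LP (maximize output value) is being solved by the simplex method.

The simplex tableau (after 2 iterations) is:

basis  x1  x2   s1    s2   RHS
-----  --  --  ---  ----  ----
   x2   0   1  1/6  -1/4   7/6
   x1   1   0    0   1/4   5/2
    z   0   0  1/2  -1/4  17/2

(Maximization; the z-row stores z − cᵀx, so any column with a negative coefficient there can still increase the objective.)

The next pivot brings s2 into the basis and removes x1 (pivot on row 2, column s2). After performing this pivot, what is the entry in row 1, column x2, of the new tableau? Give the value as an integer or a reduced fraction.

Pivot element is row 2, column s2: 1/4.
Normalize row 2: new (row 2, x2) = 0/(1/4) = 0.
row 1 ← row 1 − (-1/4)·(new row 2): 1 − (-1/4)·0 = 1.

1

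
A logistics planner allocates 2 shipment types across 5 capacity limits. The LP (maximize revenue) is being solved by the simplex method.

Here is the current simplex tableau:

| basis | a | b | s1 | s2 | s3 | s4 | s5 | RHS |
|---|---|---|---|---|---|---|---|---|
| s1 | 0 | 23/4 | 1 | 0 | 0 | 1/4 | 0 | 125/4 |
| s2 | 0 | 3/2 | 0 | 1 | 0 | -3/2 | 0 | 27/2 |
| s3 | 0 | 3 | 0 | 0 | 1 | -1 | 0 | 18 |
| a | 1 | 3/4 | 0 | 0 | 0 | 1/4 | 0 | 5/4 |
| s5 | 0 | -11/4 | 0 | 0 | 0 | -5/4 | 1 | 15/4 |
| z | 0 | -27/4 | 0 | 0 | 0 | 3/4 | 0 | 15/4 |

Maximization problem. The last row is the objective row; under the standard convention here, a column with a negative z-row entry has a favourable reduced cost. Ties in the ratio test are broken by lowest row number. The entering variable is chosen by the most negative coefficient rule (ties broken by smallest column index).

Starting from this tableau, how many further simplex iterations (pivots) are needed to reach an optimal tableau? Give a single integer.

1

pivot: b in, a out → z = 15
No improving column remains; optimal.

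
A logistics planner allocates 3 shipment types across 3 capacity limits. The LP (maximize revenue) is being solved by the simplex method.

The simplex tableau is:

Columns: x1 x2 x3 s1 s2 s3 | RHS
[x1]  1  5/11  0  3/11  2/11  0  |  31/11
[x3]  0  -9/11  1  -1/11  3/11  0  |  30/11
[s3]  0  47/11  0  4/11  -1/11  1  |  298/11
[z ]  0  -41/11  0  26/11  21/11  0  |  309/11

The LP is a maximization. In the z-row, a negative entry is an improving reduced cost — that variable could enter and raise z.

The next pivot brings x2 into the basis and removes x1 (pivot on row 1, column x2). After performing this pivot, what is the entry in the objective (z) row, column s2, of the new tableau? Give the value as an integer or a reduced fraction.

17/5

Pivot element is row 1, column x2: 5/11.
Normalize row 1: new (row 1, s2) = (2/11)/(5/11) = 2/5.
z-row ← z-row − (-41/11)·(new row 1): 21/11 − (-41/11)·(2/5) = 17/5.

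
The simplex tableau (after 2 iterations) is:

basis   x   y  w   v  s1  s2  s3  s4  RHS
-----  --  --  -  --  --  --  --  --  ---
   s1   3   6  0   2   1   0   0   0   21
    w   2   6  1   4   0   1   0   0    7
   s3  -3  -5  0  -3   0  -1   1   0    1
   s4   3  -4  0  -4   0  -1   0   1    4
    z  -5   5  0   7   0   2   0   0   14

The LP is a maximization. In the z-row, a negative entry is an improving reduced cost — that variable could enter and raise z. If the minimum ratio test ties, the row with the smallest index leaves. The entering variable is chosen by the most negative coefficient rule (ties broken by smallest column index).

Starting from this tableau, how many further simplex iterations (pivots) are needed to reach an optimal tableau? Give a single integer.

pivot: x in, s4 out → z = 62/3
pivot: y in, w out → z = 43/2
No improving column remains; optimal.

2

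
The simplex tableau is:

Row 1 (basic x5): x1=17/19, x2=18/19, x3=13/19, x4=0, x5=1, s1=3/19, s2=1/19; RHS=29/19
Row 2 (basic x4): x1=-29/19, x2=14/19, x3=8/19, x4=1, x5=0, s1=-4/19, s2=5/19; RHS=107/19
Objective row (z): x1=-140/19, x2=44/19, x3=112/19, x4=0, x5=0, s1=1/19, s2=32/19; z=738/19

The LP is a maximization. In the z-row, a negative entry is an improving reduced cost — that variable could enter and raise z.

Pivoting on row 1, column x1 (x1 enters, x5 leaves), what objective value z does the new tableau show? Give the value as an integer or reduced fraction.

Minimum ratio for x1: (29/19)/(17/19) = 29/17.
z changes by −(z-row coeff of x1)·ratio = −(-140/19)·(29/17) = 4060/323.
New z = 738/19 + (4060/323) = 874/17.

874/17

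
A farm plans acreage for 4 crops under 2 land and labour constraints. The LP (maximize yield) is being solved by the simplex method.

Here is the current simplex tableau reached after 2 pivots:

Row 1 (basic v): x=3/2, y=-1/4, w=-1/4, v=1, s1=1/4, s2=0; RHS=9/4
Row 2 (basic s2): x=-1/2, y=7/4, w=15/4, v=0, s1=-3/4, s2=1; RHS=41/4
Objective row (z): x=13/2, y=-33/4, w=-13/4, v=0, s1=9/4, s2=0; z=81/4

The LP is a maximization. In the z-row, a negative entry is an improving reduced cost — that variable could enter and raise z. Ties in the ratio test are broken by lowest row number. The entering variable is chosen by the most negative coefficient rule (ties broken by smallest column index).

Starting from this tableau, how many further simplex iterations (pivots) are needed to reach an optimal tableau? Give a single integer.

2

pivot: y in, s2 out → z = 480/7
pivot: s1 in, v out → z = 102
No improving column remains; optimal.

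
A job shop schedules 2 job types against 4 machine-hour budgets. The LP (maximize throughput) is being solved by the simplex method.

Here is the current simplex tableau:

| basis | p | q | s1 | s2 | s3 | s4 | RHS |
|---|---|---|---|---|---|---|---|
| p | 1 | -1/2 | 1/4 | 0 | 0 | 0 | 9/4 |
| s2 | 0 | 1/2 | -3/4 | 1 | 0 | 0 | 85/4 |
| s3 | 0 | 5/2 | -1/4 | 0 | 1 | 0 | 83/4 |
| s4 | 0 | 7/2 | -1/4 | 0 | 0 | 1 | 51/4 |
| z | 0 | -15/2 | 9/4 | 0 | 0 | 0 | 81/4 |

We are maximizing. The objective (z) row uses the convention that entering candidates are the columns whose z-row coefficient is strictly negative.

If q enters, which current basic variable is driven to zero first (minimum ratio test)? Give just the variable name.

s4

Ratios: row 1 (p): entry -1/2 ≤ 0, skip; row 2 (s2): (85/4)/(1/2) = 85/2; row 3 (s3): (83/4)/(5/2) = 83/10; row 4 (s4): (51/4)/(7/2) = 51/14.
Minimum ratio 51/14 is in the s4 row, so s4 leaves.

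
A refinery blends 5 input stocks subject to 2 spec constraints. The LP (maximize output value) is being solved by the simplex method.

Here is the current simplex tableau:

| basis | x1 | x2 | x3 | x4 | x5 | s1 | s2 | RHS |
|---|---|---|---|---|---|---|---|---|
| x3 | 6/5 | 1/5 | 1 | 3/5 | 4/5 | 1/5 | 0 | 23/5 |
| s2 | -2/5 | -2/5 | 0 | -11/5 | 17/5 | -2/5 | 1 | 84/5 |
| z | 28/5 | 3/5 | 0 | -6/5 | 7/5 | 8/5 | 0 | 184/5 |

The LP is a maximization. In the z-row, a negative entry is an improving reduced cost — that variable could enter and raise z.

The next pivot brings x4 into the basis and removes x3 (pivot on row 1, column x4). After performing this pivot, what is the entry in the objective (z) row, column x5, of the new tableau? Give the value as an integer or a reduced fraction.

Pivot element is row 1, column x4: 3/5.
Normalize row 1: new (row 1, x5) = (4/5)/(3/5) = 4/3.
z-row ← z-row − (-6/5)·(new row 1): 7/5 − (-6/5)·(4/3) = 3.

3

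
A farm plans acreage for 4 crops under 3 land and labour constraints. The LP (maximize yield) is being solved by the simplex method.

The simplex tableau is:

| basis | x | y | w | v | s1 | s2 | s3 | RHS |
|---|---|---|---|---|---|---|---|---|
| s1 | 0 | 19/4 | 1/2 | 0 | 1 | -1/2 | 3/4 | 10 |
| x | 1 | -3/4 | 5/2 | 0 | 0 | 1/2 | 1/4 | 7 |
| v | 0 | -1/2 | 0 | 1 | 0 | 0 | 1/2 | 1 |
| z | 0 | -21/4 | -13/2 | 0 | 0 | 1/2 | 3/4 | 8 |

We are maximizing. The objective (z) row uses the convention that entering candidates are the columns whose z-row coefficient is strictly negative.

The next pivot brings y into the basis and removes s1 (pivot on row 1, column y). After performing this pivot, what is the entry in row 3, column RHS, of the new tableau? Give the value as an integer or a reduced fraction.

39/19

Pivot element is row 1, column y: 19/4.
Normalize row 1: new (row 1, RHS) = 10/(19/4) = 40/19.
row 3 ← row 3 − (-1/2)·(new row 1): 1 − (-1/2)·(40/19) = 39/19.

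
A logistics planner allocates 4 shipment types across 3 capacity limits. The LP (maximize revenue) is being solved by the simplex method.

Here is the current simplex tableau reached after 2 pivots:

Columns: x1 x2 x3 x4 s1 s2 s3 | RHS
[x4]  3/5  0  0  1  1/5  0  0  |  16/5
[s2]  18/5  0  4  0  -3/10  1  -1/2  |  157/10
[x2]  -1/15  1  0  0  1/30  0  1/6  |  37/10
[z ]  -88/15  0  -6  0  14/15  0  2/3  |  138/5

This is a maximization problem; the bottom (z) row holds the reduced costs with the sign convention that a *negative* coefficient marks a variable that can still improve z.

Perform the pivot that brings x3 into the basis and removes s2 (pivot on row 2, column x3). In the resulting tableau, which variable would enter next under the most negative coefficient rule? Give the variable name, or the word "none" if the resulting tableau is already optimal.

Pivot element 4. New z-row = old z-row − (-6)·(row 2/4).
Updated z-row coefficients: x1: -7/15, x2: 0, x3: 0, x4: 0, s1: 29/60, s2: 3/2, s3: -1/12.
The most negative is -7/15 in column x1, so x1 would enter next.

x1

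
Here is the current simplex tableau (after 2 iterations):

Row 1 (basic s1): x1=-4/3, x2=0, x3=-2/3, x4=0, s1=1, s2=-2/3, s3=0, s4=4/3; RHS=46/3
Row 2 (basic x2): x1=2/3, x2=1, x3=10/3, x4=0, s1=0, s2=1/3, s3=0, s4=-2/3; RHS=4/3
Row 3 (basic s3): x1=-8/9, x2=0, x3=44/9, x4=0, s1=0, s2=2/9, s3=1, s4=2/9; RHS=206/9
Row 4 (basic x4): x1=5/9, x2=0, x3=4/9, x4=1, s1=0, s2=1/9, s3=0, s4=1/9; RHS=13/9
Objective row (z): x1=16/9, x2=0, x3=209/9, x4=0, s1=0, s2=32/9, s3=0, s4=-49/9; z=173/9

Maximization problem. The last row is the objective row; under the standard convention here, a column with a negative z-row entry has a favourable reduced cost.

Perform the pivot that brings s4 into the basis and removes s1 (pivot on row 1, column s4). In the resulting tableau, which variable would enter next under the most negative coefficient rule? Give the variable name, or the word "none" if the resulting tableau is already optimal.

Pivot element 4/3. New z-row = old z-row − (-49/9)·(row 1/(4/3)).
Updated z-row coefficients: x1: -11/3, x2: 0, x3: 41/2, x4: 0, s1: 49/12, s2: 5/6, s3: 0, s4: 0.
The most negative is -11/3 in column x1, so x1 would enter next.

x1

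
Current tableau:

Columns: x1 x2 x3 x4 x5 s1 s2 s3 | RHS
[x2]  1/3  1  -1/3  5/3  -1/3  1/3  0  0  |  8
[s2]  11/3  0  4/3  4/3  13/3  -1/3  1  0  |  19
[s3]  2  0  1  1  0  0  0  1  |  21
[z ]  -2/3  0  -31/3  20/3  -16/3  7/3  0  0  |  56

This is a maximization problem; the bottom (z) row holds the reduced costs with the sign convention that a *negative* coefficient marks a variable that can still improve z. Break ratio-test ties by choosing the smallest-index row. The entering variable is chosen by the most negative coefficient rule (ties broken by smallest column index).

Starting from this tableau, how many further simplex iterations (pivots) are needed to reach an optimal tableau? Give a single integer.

2

pivot: x3 in, s2 out → z = 813/4
pivot: s1 in, s3 out → z = 210
No improving column remains; optimal.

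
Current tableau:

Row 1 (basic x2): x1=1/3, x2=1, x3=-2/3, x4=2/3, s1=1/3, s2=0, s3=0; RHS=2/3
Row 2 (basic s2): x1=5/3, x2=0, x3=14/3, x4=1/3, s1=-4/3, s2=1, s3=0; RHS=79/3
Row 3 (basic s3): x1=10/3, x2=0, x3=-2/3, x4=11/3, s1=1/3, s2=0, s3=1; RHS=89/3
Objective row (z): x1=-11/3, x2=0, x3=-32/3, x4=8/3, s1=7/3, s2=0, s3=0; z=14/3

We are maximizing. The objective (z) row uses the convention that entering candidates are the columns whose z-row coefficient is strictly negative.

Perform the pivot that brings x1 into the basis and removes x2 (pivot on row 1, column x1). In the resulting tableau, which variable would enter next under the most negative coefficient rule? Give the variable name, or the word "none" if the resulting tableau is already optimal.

Pivot element 1/3. New z-row = old z-row − (-11/3)·(row 1/(1/3)).
Updated z-row coefficients: x1: 0, x2: 11, x3: -18, x4: 10, s1: 6, s2: 0, s3: 0.
The most negative is -18 in column x3, so x3 would enter next.

x3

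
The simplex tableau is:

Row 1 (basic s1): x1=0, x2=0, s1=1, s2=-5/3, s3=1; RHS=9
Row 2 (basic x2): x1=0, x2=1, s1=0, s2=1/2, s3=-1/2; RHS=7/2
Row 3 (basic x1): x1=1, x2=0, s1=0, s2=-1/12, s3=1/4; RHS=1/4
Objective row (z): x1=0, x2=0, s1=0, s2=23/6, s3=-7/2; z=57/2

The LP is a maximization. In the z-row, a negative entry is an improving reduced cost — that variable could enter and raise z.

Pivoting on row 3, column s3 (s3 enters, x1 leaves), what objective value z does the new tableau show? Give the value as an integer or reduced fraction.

32

Minimum ratio for s3: (1/4)/(1/4) = 1.
z changes by −(z-row coeff of s3)·ratio = −(-7/2)·1 = 7/2.
New z = 57/2 + (7/2) = 32.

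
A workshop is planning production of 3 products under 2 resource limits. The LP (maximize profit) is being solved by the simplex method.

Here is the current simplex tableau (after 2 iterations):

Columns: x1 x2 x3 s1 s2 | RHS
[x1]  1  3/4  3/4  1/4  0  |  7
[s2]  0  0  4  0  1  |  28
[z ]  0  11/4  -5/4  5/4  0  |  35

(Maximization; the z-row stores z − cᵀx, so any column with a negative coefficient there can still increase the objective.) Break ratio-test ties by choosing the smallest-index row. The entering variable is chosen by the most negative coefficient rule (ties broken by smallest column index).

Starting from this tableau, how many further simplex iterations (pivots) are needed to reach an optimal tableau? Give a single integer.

pivot: x3 in, s2 out → z = 175/4
No improving column remains; optimal.

1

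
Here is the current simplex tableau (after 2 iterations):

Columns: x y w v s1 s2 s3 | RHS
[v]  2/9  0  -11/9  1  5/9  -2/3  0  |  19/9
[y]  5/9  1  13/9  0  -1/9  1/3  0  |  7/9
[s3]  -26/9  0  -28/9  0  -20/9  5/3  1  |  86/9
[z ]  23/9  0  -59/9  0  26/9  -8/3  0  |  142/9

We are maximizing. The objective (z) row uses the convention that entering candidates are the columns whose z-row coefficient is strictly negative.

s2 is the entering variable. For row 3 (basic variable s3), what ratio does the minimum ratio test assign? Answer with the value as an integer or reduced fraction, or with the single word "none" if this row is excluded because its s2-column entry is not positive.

Ratio = RHS / (s2 entry) = (86/9) / (5/3) = 86/15.

86/15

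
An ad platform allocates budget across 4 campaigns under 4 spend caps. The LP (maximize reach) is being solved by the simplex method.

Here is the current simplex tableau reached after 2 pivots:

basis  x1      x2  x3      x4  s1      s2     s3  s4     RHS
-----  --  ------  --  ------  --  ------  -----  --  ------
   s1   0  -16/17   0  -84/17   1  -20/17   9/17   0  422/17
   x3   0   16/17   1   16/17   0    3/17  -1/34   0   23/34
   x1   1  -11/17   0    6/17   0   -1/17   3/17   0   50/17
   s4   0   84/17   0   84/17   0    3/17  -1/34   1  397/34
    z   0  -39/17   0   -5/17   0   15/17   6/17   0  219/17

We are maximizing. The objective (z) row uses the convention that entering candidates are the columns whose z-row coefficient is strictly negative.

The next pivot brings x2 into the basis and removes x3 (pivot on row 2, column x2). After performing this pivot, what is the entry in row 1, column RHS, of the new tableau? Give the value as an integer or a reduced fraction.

Pivot element is row 2, column x2: 16/17.
Normalize row 2: new (row 2, RHS) = (23/34)/(16/17) = 23/32.
row 1 ← row 1 − (-16/17)·(new row 2): 422/17 − (-16/17)·(23/32) = 51/2.

51/2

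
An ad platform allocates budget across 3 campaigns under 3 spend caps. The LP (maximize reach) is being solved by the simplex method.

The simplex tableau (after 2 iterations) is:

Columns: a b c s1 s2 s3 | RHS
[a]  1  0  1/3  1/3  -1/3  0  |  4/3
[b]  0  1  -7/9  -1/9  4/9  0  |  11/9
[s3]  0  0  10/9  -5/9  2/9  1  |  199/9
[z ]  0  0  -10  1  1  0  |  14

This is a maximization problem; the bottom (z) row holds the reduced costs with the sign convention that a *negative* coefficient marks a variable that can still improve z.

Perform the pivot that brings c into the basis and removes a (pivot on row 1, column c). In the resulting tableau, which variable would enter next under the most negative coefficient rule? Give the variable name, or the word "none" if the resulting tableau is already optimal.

Pivot element 1/3. New z-row = old z-row − (-10)·(row 1/(1/3)).
Updated z-row coefficients: a: 30, b: 0, c: 0, s1: 11, s2: -9, s3: 0.
The most negative is -9 in column s2, so s2 would enter next.

s2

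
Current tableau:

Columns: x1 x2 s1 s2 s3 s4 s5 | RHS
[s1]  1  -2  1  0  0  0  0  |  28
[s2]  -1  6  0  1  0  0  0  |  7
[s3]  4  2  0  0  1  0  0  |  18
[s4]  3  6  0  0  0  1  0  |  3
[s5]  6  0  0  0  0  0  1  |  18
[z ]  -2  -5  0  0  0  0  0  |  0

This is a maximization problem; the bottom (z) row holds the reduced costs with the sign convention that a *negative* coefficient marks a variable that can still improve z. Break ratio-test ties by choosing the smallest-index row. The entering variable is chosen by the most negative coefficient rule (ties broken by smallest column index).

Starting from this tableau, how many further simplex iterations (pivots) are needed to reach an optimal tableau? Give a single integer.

1

pivot: x2 in, s4 out → z = 5/2
No improving column remains; optimal.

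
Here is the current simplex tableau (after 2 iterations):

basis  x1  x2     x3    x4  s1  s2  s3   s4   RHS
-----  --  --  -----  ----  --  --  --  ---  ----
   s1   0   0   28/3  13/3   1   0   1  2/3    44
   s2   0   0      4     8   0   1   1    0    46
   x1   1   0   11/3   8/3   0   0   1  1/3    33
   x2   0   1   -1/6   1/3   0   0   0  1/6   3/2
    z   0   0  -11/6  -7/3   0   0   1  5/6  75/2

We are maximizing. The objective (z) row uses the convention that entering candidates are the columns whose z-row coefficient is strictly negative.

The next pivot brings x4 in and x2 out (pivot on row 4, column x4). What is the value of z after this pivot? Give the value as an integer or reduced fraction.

Minimum ratio for x4: (3/2)/(1/3) = 9/2.
z changes by −(z-row coeff of x4)·ratio = −(-7/3)·(9/2) = 21/2.
New z = 75/2 + (21/2) = 48.

48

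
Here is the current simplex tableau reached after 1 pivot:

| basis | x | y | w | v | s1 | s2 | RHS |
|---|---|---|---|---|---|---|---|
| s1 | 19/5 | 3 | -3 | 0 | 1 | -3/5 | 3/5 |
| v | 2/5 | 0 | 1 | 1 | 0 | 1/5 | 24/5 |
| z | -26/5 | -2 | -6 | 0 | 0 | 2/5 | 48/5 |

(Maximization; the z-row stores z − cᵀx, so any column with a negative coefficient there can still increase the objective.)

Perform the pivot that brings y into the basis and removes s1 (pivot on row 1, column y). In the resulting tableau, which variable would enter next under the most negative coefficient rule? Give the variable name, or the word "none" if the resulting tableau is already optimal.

Pivot element 3. New z-row = old z-row − (-2)·(row 1/3).
Updated z-row coefficients: x: -8/3, y: 0, w: -8, v: 0, s1: 2/3, s2: 0.
The most negative is -8 in column w, so w would enter next.

w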